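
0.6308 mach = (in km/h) 773.2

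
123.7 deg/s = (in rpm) 20.62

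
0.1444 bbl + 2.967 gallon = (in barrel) 0.215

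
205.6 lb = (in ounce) 3290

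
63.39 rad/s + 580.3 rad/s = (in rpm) 6147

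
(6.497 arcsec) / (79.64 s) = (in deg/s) 2.266e-05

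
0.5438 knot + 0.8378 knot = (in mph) 1.59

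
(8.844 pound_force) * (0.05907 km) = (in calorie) 555.4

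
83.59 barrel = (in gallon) 3511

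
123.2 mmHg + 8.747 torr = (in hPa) 175.9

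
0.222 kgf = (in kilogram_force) 0.222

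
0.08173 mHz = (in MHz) 8.173e-11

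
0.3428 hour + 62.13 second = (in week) 0.002143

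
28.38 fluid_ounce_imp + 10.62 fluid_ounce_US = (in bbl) 0.007047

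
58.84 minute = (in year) 0.0001119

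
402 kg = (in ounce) 1.418e+04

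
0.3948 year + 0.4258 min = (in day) 144.1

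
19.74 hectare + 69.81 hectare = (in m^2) 8.955e+05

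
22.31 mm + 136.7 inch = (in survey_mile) 0.002171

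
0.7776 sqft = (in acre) 1.785e-05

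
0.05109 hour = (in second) 183.9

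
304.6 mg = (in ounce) 0.01074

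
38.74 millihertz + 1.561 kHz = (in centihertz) 1.561e+05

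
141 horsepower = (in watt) 1.051e+05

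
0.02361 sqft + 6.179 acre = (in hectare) 2.501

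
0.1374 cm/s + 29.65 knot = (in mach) 0.0448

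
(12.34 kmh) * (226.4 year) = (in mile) 1.521e+07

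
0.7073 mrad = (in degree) 0.04053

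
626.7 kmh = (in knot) 338.4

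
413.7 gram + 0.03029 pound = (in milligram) 4.274e+05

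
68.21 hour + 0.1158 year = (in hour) 1083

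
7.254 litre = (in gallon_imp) 1.596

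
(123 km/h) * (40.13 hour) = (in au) 3.3e-05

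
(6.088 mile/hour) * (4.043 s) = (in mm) 1.1e+04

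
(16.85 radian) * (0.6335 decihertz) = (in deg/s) 61.16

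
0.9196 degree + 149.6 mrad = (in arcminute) 569.5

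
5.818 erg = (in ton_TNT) 1.391e-16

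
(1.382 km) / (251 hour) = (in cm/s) 0.1529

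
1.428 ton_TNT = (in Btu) 5.663e+06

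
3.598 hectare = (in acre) 8.891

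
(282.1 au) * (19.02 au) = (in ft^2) 1.293e+27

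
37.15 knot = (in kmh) 68.8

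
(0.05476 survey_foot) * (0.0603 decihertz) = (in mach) 2.956e-07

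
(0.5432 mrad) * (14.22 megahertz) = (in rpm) 7.376e+04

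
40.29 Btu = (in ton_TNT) 1.016e-05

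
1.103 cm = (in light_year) 1.166e-18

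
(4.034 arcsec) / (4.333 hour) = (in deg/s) 7.184e-08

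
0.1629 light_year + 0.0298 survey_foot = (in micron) 1.541e+21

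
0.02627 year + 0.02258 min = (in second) 8.285e+05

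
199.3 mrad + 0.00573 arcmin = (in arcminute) 685.1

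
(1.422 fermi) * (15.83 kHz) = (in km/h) 8.104e-11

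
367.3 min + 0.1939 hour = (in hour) 6.316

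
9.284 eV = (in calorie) 3.555e-19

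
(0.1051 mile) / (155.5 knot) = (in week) 3.496e-06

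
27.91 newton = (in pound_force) 6.274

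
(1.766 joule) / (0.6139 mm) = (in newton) 2877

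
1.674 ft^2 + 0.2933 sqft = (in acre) 4.516e-05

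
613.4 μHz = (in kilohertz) 6.134e-07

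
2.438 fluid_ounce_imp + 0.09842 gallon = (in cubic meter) 0.0004418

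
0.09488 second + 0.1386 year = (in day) 50.59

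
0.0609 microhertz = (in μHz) 0.0609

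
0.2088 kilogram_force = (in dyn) 2.048e+05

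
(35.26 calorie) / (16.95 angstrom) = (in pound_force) 1.957e+10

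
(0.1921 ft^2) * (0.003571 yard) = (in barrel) 0.0003665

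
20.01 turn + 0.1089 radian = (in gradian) 8011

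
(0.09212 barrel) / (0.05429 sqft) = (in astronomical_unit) 1.941e-11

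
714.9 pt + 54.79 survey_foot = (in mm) 1.695e+04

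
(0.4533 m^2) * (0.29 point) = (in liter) 0.04638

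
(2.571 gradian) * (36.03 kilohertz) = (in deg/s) 8.337e+04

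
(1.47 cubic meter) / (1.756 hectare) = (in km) 8.371e-08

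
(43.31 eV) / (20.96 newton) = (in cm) 3.311e-17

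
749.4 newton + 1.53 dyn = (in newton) 749.4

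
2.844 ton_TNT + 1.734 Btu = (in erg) 1.19e+17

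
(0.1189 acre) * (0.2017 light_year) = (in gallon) 2.426e+20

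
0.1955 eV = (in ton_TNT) 7.486e-30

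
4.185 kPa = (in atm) 0.0413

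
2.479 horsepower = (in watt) 1849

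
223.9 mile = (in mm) 3.603e+08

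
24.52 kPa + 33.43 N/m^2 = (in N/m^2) 2.455e+04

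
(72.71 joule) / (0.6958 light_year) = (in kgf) 1.126e-15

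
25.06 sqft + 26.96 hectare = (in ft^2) 2.902e+06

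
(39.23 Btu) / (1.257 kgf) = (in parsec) 1.088e-13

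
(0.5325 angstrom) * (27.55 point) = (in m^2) 5.175e-13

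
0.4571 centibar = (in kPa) 0.4571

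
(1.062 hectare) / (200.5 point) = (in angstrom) 1.501e+15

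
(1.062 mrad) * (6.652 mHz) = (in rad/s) 7.064e-06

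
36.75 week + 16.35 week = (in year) 1.018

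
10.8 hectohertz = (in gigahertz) 1.08e-06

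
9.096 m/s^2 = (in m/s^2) 9.096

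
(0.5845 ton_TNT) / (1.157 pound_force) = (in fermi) 4.752e+23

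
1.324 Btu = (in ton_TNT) 3.339e-07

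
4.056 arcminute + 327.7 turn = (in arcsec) 4.247e+08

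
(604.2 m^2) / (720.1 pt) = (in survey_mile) 1.478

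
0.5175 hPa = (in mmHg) 0.3882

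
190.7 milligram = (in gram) 0.1907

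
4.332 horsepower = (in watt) 3230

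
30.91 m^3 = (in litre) 3.091e+04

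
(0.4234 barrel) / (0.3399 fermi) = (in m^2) 1.98e+14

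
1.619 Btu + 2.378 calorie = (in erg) 1.718e+10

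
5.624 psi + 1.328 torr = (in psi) 5.65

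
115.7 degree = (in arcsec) 4.165e+05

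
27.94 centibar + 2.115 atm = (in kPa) 242.2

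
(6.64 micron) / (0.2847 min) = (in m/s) 3.887e-07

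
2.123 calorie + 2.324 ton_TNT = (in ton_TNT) 2.324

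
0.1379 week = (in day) 0.9653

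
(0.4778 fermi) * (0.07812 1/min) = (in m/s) 6.221e-19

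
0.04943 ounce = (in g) 1.401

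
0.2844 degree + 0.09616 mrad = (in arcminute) 17.39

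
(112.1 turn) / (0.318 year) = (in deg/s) 0.004024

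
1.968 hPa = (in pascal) 196.8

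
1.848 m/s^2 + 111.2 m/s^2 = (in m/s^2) 113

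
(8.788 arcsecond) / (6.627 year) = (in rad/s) 2.039e-13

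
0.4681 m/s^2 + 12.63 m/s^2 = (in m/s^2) 13.1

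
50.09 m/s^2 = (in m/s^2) 50.09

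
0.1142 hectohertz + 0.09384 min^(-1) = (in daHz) 1.142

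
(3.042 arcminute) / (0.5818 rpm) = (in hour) 4.034e-06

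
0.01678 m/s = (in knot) 0.03262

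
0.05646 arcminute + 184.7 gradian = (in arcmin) 9974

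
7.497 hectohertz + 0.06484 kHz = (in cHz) 8.145e+04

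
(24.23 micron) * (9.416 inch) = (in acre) 1.432e-09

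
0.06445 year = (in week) 3.361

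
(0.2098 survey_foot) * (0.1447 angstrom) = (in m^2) 9.253e-13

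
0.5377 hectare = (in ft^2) 5.788e+04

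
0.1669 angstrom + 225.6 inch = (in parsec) 1.857e-16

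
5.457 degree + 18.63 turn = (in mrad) 1.172e+05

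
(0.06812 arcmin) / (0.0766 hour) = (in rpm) 6.862e-07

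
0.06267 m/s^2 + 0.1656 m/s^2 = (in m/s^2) 0.2283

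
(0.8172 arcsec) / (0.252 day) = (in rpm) 1.738e-09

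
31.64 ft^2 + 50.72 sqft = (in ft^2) 82.36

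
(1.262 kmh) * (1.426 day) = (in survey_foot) 1.417e+05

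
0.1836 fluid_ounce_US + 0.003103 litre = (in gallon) 0.002254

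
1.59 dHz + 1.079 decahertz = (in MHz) 1.095e-05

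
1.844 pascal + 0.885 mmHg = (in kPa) 0.1198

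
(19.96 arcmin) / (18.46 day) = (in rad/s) 3.64e-09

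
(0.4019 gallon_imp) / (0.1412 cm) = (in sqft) 13.93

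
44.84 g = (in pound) 0.09886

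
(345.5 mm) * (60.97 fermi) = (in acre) 5.205e-18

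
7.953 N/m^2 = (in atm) 7.849e-05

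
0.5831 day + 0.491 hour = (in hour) 14.49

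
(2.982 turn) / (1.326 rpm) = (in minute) 2.249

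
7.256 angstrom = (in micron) 0.0007256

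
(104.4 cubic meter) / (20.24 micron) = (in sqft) 5.552e+07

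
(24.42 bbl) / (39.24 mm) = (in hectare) 0.009894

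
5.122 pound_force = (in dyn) 2.278e+06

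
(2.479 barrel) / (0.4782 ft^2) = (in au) 5.93e-11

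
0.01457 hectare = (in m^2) 145.7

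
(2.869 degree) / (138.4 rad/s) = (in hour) 1.005e-07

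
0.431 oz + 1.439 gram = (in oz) 0.4818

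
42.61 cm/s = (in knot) 0.8283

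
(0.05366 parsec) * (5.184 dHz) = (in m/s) 8.584e+14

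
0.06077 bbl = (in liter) 9.662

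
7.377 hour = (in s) 2.656e+04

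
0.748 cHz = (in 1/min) 0.4488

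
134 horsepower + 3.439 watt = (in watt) 9.993e+04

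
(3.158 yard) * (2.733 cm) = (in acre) 1.95e-05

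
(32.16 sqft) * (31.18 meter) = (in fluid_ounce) 3.15e+06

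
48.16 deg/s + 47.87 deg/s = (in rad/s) 1.676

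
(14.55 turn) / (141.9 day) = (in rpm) 7.121e-05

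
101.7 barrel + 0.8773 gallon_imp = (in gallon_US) 4272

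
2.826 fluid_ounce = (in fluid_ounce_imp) 2.941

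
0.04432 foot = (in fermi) 1.351e+13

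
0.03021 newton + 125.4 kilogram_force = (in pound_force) 276.5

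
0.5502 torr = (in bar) 0.0007335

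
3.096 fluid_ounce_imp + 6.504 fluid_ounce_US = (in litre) 0.2803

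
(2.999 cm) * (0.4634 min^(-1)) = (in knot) 0.0004502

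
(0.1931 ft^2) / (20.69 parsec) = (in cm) 2.81e-18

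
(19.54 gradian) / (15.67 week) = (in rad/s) 3.239e-08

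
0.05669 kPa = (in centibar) 0.05669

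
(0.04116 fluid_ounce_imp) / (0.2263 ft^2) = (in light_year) 5.88e-21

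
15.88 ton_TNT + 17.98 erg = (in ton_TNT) 15.88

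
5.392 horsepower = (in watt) 4021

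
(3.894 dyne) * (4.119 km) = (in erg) 1.604e+06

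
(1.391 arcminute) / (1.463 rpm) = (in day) 3.057e-08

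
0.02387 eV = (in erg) 3.824e-14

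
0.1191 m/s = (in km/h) 0.4288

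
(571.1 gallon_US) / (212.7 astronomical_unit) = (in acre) 1.679e-17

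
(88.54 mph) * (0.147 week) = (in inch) 1.385e+08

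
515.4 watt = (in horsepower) 0.6912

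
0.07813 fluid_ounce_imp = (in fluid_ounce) 0.07506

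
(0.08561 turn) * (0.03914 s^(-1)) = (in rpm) 0.201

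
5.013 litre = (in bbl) 0.03153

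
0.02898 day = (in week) 0.00414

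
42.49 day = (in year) 0.1164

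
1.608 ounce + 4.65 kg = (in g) 4696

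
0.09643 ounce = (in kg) 0.002734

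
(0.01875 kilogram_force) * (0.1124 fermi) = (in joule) 2.067e-17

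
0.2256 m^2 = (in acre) 5.575e-05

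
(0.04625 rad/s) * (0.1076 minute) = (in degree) 17.11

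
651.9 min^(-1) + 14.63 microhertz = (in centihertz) 1087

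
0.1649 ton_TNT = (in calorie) 1.649e+08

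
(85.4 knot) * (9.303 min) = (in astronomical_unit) 1.639e-07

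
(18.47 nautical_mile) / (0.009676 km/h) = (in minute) 2.121e+05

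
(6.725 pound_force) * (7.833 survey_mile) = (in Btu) 357.4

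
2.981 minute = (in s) 178.9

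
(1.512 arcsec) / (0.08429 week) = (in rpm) 1.373e-09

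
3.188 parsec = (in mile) 6.113e+13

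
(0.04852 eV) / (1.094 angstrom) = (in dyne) 7.106e-06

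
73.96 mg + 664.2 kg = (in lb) 1464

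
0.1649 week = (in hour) 27.7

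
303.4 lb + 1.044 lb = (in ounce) 4871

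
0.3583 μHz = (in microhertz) 0.3583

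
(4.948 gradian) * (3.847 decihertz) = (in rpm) 0.2855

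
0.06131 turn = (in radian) 0.3852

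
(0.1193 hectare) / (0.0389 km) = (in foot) 100.6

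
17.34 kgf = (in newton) 170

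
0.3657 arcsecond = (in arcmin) 0.006095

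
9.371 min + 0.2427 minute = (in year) 1.829e-05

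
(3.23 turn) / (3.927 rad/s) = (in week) 8.545e-06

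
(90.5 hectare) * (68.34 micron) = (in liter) 6.185e+04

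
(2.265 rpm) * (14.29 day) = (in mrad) 2.928e+08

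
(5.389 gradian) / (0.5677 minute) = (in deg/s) 0.1424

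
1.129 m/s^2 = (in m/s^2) 1.129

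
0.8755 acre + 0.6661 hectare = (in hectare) 1.02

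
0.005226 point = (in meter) 1.844e-06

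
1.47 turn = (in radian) 9.236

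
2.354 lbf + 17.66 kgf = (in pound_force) 41.29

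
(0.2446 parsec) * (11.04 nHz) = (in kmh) 3e+08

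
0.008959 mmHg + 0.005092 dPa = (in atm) 1.179e-05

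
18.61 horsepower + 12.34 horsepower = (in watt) 2.308e+04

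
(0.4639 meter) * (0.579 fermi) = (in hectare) 2.686e-20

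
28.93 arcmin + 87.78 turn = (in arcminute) 1.896e+06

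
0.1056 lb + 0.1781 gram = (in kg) 0.04808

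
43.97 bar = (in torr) 3.298e+04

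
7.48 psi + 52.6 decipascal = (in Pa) 5.158e+04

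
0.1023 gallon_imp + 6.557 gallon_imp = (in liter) 30.27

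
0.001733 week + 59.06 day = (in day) 59.07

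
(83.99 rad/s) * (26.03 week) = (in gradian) 8.418e+10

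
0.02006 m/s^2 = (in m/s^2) 0.02006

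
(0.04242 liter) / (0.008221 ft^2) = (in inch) 2.187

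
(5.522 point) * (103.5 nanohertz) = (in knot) 3.919e-10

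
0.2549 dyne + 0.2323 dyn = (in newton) 4.872e-06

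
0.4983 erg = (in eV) 3.11e+11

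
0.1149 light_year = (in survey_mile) 6.755e+11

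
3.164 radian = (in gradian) 201.4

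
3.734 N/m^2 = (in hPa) 0.03734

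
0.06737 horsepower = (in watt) 50.24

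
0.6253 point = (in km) 2.206e-07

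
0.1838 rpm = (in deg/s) 1.103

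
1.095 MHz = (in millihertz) 1.095e+09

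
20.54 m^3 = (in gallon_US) 5426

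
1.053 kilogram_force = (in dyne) 1.033e+06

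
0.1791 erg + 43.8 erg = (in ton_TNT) 1.051e-15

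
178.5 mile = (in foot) 9.425e+05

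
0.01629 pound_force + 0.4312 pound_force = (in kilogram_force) 0.203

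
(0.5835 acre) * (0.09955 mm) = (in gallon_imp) 51.71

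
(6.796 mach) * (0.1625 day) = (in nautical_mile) 1.754e+04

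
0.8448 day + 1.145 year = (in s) 3.618e+07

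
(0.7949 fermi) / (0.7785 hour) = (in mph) 6.345e-19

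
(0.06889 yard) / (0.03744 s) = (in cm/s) 168.3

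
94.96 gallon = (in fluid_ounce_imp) 1.265e+04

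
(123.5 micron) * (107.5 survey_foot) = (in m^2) 0.004047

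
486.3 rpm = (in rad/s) 50.93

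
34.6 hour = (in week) 0.206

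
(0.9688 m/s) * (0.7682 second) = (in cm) 74.42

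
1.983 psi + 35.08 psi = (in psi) 37.06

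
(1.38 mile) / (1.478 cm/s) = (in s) 1.503e+05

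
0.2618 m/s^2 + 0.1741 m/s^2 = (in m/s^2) 0.4359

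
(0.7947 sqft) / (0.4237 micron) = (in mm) 1.743e+08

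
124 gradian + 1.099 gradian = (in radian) 1.965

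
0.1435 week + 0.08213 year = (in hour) 743.6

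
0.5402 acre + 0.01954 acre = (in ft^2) 2.438e+04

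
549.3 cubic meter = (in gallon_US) 1.451e+05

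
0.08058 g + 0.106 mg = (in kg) 8.069e-05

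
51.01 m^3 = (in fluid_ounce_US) 1.725e+06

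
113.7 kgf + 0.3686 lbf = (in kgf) 113.9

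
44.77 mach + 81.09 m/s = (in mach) 45.01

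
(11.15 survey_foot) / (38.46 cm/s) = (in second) 8.837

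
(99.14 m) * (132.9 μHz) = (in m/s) 0.01318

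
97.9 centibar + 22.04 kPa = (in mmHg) 899.6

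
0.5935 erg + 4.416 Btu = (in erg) 4.659e+10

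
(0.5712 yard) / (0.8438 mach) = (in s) 0.001818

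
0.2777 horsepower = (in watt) 207.1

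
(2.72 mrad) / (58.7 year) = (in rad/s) 1.469e-12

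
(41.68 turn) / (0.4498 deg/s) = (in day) 0.3861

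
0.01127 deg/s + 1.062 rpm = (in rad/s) 0.1114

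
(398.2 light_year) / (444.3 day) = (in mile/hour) 2.195e+11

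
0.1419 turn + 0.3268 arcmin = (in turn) 0.1419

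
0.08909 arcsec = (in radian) 4.319e-07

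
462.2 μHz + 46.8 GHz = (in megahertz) 4.68e+04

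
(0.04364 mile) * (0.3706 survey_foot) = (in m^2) 7.933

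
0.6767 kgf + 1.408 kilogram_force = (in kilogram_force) 2.085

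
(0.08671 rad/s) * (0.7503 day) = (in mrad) 5.621e+06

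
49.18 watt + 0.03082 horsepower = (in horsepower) 0.09677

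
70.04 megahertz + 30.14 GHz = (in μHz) 3.021e+16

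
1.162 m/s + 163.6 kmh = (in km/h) 167.8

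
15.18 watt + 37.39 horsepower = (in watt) 2.79e+04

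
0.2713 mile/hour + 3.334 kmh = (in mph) 2.343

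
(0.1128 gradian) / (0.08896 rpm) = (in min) 0.00317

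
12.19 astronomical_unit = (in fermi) 1.824e+27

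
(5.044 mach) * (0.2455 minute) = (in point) 7.171e+07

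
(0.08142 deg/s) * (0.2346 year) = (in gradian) 6.693e+05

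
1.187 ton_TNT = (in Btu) 4.707e+06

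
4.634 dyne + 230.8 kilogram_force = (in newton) 2263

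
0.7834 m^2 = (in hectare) 7.834e-05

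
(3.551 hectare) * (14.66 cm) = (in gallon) 1.375e+06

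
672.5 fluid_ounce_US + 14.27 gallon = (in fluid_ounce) 2499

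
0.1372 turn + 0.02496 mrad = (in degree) 49.39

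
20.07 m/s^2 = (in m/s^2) 20.07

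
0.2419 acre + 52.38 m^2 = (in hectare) 0.1031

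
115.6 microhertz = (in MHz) 1.156e-10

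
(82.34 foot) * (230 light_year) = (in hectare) 5.461e+15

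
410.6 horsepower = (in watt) 3.062e+05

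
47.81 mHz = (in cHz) 4.781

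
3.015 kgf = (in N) 29.57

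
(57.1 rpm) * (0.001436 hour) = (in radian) 30.91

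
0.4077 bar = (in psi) 5.913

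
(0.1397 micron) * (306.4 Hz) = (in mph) 9.575e-05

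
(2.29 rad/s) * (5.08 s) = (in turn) 1.851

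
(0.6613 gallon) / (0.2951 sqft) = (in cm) 9.131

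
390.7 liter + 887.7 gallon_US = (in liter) 3751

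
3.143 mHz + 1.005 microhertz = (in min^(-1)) 0.1886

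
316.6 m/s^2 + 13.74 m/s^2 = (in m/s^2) 330.3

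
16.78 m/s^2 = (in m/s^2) 16.78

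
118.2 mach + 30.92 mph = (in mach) 118.2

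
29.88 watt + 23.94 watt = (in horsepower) 0.07217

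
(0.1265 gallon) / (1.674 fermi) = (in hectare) 2.861e+07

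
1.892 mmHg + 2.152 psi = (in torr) 113.2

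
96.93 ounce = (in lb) 6.058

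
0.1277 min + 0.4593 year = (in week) 23.95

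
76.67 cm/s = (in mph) 1.715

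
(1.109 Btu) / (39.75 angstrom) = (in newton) 2.944e+11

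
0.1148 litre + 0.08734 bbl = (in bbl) 0.08806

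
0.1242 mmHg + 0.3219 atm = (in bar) 0.3263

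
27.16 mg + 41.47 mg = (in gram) 0.06863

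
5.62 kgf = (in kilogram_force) 5.62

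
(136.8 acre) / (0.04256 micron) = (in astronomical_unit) 86.95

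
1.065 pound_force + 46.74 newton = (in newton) 51.48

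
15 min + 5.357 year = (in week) 279.3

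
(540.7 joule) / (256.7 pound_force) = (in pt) 1342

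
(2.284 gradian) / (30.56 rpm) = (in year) 3.555e-10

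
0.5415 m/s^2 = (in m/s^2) 0.5415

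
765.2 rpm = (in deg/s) 4591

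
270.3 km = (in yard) 2.956e+05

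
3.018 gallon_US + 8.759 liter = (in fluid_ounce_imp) 710.4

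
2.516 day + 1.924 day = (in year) 0.01216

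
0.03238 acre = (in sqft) 1410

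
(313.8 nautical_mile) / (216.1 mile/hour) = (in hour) 1.671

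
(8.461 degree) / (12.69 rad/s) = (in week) 1.924e-08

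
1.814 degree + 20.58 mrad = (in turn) 0.008314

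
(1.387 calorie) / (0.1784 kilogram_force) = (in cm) 331.7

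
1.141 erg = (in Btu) 1.081e-10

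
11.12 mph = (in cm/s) 497.1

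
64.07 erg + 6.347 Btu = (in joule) 6696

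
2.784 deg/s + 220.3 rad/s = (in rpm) 2104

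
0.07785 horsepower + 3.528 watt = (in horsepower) 0.08258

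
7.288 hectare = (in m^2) 7.288e+04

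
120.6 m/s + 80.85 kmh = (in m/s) 143.1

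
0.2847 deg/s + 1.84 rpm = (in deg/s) 11.32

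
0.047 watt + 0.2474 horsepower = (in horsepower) 0.2475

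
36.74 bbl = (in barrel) 36.74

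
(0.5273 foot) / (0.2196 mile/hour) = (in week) 2.707e-06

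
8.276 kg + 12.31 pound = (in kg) 13.86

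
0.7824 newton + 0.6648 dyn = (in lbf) 0.1759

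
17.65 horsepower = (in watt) 1.316e+04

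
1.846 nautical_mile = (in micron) 3.419e+09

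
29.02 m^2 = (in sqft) 312.4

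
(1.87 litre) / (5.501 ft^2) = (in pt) 10.37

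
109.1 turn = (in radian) 685.5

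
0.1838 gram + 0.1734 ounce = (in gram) 5.1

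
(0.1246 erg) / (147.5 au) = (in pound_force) 1.269e-22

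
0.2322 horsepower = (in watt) 173.2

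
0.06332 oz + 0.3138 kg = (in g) 315.6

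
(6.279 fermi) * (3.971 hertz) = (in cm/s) 2.493e-12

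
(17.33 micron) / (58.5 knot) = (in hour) 1.6e-10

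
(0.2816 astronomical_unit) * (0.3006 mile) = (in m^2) 2.038e+13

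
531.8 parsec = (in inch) 6.46e+20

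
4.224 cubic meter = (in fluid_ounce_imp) 1.487e+05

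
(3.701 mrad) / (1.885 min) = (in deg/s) 0.001875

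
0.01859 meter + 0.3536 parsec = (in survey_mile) 6.78e+12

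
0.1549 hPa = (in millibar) 0.1549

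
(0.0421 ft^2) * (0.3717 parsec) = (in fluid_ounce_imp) 1.579e+18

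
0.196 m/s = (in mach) 0.0005756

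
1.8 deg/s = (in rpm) 0.3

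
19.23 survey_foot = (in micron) 5.861e+06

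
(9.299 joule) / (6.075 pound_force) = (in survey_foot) 1.129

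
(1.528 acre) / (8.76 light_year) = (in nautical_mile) 4.029e-17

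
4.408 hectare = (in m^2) 4.408e+04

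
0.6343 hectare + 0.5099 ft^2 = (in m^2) 6343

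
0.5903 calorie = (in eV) 1.542e+19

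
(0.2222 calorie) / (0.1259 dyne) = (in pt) 2.093e+09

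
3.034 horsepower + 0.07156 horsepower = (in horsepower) 3.106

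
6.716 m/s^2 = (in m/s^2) 6.716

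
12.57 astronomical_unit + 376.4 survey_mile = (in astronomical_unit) 12.57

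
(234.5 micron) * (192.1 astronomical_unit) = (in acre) 1.665e+06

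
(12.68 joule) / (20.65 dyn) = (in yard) 6.715e+04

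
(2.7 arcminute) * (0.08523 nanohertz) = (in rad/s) 6.694e-14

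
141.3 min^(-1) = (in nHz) 2.355e+09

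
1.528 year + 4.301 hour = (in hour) 1.339e+04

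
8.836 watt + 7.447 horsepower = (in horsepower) 7.459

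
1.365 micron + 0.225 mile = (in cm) 3.621e+04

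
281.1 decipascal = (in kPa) 0.02811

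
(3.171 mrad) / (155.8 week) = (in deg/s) 1.928e-09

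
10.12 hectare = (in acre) 25.01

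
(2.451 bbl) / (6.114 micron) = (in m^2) 6.374e+04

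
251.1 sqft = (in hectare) 0.002333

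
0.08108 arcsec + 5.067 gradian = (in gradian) 5.067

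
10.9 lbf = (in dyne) 4.849e+06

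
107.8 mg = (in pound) 0.0002377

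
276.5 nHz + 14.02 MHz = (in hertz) 1.402e+07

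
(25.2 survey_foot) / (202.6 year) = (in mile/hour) 2.689e-09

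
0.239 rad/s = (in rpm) 2.282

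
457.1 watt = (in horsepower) 0.613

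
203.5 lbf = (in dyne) 9.052e+07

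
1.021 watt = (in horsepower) 0.001369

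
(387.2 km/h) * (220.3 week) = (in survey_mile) 8.904e+06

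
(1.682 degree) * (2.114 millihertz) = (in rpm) 0.0005926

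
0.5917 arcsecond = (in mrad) 0.002869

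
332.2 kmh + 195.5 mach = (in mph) 1.491e+05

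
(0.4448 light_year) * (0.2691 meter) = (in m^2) 1.132e+15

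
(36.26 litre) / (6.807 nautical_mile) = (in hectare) 2.876e-10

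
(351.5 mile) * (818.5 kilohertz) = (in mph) 1.036e+12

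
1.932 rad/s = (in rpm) 18.45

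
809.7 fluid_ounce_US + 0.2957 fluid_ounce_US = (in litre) 23.95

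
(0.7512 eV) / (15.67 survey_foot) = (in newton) 2.52e-20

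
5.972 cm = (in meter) 0.05972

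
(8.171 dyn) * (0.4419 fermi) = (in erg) 3.611e-13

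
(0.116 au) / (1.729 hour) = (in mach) 8188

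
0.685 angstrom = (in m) 6.85e-11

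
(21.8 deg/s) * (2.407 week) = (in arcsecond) 1.142e+11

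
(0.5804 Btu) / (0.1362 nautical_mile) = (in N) 2.428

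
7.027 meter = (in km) 0.007027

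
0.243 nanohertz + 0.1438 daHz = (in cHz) 143.8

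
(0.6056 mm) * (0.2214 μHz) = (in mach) 3.938e-13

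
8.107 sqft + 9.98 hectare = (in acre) 24.66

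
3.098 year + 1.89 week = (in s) 9.884e+07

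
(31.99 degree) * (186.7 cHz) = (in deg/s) 59.73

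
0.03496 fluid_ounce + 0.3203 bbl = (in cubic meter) 0.05092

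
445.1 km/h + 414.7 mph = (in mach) 0.9076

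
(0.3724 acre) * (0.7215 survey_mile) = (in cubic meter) 1.75e+06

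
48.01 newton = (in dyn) 4.801e+06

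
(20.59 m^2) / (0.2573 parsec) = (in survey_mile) 1.611e-18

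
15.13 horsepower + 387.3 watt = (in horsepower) 15.65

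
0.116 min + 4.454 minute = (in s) 274.2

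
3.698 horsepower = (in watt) 2758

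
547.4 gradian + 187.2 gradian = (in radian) 11.54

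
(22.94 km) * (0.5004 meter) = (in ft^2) 1.236e+05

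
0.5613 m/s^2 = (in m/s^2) 0.5613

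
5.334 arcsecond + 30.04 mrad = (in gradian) 1.914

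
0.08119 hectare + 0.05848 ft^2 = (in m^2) 811.9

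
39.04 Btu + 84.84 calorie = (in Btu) 39.38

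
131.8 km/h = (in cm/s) 3661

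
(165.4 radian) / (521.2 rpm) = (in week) 5.011e-06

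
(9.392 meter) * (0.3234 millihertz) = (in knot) 0.005904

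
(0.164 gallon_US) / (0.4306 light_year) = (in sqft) 1.64e-18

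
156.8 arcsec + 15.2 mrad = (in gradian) 1.016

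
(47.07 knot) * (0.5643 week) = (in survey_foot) 2.711e+07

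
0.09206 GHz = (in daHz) 9.206e+06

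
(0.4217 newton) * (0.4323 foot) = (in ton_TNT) 1.328e-11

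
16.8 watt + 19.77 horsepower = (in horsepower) 19.79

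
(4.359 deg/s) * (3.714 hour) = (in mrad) 1.017e+06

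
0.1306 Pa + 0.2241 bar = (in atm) 0.2212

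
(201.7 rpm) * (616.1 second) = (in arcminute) 4.474e+07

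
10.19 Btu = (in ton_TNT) 2.57e-06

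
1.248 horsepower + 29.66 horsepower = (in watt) 2.305e+04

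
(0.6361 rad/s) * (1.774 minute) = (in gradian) 4310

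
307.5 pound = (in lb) 307.5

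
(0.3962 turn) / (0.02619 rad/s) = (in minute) 1.584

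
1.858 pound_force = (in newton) 8.265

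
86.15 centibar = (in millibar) 861.5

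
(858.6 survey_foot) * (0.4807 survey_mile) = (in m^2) 2.025e+05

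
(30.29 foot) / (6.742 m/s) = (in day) 1.585e-05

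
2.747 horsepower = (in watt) 2048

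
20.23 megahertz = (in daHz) 2.023e+06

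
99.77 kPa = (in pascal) 9.977e+04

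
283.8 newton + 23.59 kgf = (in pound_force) 115.8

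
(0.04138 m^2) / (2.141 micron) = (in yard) 2.114e+04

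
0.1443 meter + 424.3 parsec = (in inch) 5.155e+20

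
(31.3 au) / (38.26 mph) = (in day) 3.169e+06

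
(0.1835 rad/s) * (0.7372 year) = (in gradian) 2.716e+08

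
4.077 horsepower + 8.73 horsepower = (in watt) 9550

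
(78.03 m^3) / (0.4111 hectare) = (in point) 53.8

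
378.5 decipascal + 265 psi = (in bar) 18.27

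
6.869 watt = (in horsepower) 0.009211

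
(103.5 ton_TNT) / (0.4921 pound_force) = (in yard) 2.163e+11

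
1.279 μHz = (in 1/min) 7.674e-05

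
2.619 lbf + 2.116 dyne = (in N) 11.65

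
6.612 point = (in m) 0.002333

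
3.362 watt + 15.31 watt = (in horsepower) 0.02504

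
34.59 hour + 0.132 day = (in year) 0.00431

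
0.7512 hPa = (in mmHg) 0.5634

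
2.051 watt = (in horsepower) 0.00275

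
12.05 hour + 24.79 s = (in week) 0.07177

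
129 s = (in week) 0.0002133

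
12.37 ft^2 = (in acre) 0.000284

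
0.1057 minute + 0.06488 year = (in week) 3.383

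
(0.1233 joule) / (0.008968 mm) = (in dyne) 1.375e+09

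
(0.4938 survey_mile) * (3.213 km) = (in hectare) 255.3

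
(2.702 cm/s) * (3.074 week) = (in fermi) 5.023e+19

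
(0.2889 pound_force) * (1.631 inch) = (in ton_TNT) 1.272e-11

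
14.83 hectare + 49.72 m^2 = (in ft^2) 1.597e+06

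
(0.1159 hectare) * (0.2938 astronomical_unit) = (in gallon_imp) 1.121e+16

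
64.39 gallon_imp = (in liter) 292.7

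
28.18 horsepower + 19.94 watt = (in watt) 2.103e+04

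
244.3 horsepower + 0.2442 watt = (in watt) 1.822e+05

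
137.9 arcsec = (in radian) 0.0006686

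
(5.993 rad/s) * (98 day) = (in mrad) 5.074e+10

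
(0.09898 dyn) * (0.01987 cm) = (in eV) 1.228e+09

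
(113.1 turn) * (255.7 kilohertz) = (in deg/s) 1.041e+10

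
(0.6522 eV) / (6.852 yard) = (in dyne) 1.668e-15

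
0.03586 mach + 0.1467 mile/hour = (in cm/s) 1228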